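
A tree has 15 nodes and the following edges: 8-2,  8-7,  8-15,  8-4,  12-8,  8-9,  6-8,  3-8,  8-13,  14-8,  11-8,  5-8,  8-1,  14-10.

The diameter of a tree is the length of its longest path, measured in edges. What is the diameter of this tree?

3

BFS from 10 reaches 1 last, at distance 3; BFS from 1 confirms no node is farther.
Path: 10 – 14 – 8 – 1.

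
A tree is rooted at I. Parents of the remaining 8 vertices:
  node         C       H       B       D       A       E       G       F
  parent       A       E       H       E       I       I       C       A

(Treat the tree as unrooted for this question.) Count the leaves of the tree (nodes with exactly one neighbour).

Exactly 4 nodes have a single neighbour: B, D, F, G.

4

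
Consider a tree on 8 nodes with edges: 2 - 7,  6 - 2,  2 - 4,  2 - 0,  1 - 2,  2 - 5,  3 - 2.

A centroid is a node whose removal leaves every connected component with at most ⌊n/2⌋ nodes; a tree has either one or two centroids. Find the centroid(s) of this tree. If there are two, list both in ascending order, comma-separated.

2

If 2 is removed the pieces have sizes 1, 1, 1, 1, 1, 1, 1, all ≤ ⌊8/2⌋ = 4.
No neighbour of 2 does as well, so 2 is the unique centroid.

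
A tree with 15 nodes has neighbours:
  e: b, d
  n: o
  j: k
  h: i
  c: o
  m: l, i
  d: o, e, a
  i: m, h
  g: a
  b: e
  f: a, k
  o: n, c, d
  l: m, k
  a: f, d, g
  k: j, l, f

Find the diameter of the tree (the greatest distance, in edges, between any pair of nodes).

9

A longest path is h–i–m–l–k–f–a–d–e–b, with 9 edges.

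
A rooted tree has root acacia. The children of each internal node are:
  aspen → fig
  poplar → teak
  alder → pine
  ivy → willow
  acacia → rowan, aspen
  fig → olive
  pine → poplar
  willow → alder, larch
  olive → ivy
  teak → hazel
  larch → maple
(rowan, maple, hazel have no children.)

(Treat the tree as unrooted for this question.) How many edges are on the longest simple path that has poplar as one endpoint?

A farthest node from poplar is rowan.
The path poplar–pine–alder–willow–ivy–olive–fig–aspen–acacia–rowan has 9 edges.

9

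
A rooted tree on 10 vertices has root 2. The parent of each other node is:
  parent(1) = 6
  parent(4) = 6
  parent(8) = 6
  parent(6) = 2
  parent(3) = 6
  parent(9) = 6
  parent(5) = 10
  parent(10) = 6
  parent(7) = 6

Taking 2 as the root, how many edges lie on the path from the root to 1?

2

2 – 6 – 1 — 2 edges.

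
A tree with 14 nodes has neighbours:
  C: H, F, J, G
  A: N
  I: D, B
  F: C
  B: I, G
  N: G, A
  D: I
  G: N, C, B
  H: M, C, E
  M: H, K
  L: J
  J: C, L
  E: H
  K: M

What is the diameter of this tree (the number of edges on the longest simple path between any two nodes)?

7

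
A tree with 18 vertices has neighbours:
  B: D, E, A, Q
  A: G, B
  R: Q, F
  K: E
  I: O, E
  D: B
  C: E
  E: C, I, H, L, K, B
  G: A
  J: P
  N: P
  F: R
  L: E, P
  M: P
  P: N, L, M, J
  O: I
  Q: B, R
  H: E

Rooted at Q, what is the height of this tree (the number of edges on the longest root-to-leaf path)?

5

The longest root-to-leaf path is Q-B-E-L-P-J (5 edges).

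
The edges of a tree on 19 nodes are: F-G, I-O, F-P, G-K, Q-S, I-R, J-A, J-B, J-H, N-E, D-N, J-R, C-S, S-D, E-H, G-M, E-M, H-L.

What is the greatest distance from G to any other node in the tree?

7

A farthest node from G is O.
The path G–M–E–H–J–R–I–O has 7 edges.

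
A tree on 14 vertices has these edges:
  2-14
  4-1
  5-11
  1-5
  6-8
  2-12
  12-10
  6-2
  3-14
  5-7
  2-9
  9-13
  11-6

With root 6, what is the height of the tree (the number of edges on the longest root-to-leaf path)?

4

The longest root-to-leaf path is 6-11-5-1-4 (4 edges).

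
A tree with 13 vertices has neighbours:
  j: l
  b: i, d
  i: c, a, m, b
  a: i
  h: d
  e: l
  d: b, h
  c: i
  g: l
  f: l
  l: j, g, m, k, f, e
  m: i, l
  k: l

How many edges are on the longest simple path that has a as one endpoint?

4

A farthest node from a is h (e, j, k, f, g also at distance 4).
The path a–i–b–d–h has 4 edges.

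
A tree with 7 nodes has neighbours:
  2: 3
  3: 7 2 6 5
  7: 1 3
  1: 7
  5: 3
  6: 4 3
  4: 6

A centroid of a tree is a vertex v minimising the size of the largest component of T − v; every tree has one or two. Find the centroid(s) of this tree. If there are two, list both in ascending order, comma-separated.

Delete 3: the remaining components have sizes 2, 2, 1, 1. Max 2 ≤ 3, so 3 is a centroid.
Every other node leaves some component of size > 3, so the centroid is unique.

3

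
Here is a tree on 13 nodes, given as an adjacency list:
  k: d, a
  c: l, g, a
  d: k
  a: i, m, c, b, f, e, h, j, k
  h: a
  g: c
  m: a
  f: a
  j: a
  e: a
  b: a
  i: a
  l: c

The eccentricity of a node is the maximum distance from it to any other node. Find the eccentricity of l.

4

The node farthest from l is d, via l-c-a-k-d — 4 edges.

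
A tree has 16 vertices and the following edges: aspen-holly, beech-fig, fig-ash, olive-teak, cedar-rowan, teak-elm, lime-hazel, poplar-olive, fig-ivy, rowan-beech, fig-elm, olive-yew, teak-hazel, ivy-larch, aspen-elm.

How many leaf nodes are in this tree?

7

Degree-1 nodes: ash, cedar, holly, larch, lime, poplar, yew — 7 of them.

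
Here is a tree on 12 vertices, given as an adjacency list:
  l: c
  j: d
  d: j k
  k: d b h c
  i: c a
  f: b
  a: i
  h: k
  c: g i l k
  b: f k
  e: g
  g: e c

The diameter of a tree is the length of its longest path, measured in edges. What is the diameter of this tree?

Starting from j, a farthest node is a at distance 5.
One longest path: j - d - k - c - i - a.
So the diameter is 5.

5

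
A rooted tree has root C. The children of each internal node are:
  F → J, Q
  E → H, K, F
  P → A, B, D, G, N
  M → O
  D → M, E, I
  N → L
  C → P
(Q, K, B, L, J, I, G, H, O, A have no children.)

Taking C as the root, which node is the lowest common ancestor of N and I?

Ancestors of N (toward the root): N, P, C.
Ancestors of I: I, D, P, C.
The deepest node appearing in both lists is P.

P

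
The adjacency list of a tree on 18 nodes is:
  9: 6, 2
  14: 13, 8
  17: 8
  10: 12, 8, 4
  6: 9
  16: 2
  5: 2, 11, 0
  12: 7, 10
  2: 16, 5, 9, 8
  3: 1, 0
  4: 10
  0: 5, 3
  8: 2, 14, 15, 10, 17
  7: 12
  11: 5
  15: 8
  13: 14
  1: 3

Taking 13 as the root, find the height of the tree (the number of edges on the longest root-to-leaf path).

1 sits deepest: 13 → 14 → 8 → 2 → 5 → 0 → 3 → 1 — 7 edges from the root.

7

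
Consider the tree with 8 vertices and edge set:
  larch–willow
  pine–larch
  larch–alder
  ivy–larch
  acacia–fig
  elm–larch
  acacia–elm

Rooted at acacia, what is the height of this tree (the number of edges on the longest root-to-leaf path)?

alder sits deepest: acacia–elm–larch–alder — 3 edges from the root.

3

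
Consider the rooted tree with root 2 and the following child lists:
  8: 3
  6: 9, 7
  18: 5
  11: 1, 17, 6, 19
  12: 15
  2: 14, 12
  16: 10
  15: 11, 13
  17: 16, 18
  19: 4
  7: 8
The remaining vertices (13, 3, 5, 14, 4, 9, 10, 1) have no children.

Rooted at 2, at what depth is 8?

Path from 2 to 8: 2 – 12 – 15 – 11 – 6 – 7 – 8, which has 6 edges.

6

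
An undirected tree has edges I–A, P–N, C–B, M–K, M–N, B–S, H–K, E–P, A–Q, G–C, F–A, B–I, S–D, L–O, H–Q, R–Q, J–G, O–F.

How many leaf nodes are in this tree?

5

Exactly 5 nodes have a single neighbour: D, E, J, L, R.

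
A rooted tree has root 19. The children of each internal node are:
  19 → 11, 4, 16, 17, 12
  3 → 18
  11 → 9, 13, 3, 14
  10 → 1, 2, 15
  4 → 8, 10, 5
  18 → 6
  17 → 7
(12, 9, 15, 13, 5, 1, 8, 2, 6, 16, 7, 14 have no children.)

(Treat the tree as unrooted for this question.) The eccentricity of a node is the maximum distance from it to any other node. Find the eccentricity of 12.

Distances from 12 peak at 5, attained at 6.
12–19–11–3–18–6

5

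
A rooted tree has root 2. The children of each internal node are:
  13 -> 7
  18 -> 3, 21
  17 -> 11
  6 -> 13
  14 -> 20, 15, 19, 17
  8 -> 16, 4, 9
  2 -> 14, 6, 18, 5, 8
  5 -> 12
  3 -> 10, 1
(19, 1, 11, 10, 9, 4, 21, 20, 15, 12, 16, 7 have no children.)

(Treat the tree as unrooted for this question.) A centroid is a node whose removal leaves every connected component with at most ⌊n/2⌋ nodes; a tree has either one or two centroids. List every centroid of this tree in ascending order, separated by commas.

2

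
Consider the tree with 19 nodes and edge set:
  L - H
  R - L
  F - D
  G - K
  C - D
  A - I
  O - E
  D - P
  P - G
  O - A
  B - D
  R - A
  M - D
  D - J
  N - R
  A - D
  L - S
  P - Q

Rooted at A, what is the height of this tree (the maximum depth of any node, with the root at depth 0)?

4

The longest root-to-leaf path is A–D–P–G–K (4 edges).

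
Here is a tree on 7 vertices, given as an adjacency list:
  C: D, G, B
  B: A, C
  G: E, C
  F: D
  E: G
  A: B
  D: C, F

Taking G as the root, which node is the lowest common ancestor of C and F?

C

Ancestors of C (toward the root): C, G.
Ancestors of F: F, D, C, G.
The deepest node appearing in both lists is C.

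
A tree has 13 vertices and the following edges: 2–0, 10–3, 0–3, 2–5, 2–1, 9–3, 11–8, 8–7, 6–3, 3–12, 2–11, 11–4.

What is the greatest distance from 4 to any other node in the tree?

A farthest node from 4 is 10 (9, 12, 6 also at distance 5).
The path 4 – 11 – 2 – 0 – 3 – 10 has 5 edges.

5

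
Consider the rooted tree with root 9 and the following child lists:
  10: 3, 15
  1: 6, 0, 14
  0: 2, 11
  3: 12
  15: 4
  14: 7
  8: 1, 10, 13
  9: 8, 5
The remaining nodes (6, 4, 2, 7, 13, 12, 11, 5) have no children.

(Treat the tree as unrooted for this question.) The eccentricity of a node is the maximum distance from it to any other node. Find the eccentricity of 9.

4

Distances from 9 peak at 4, attained at 7 (11, 4, 2, 12 also at distance 4).
9-8-1-14-7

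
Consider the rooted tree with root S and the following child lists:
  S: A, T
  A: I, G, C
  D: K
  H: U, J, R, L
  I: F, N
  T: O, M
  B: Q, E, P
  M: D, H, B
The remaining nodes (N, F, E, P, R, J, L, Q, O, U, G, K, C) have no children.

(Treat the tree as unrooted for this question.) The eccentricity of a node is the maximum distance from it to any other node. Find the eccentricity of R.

The node farthest from R is N (F also at distance 7), via R-H-M-T-S-A-I-N — 7 edges.

7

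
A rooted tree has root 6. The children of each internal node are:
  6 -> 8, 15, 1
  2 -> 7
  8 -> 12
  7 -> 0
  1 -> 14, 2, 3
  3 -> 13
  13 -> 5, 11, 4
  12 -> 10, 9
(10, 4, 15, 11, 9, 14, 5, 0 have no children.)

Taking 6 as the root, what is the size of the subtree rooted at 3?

5

The subtree rooted at 3 contains: 3, 13, 5, 11, 4 — 5 nodes.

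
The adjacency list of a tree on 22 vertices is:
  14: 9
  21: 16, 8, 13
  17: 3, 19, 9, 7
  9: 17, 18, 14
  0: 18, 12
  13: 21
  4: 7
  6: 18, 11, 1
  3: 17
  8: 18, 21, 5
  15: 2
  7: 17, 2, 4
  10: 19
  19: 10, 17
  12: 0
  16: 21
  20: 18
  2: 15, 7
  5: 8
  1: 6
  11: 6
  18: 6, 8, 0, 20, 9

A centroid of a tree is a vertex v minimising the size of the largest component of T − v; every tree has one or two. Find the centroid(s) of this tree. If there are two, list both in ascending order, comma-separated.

Removing 18 splits the tree into components of sizes 10, 5, 3, 2, 1; the largest is 10 ≤ ⌊22/2⌋ = 11.
Every other node leaves some component of size > 11, so the centroid is unique.

18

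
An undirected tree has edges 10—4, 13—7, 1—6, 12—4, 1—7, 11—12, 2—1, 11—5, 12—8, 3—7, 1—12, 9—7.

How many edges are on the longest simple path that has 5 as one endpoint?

5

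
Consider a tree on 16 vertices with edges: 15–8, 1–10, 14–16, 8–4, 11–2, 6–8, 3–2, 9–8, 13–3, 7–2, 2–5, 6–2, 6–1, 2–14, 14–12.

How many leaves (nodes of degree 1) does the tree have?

10

The leaves are 4, 5, 7, 9, 10, 11, 12, 13, 15, 16.
That is 10 leaves.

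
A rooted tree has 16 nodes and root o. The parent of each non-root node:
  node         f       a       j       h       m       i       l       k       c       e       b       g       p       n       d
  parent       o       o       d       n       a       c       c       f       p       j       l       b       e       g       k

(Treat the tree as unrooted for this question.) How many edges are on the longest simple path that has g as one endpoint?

12

A farthest node from g is m.
The path g–b–l–c–p–e–j–d–k–f–o–a–m has 12 edges.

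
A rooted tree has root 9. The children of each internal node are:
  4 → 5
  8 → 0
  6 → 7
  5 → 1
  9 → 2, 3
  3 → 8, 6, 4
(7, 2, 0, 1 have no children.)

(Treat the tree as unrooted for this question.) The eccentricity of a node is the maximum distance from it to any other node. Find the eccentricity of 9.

4

A farthest node from 9 is 1.
The path 9 – 3 – 4 – 5 – 1 has 4 edges.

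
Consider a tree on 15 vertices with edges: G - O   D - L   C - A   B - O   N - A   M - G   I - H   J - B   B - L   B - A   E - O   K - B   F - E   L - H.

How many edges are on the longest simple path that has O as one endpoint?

4

A farthest node from O is I.
The path O – B – L – H – I has 4 edges.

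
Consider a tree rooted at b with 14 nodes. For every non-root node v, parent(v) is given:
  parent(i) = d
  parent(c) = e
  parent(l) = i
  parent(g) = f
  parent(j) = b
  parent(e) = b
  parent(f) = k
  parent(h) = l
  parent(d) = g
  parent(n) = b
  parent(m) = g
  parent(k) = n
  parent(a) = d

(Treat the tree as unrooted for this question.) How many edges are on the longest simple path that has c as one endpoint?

10

Distances from c peak at 10, attained at h.
c–e–b–n–k–f–g–d–i–l–h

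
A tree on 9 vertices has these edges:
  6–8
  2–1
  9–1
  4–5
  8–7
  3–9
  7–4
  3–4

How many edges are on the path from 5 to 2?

5

5 - 4 - 3 - 9 - 1 - 2: 5 edges.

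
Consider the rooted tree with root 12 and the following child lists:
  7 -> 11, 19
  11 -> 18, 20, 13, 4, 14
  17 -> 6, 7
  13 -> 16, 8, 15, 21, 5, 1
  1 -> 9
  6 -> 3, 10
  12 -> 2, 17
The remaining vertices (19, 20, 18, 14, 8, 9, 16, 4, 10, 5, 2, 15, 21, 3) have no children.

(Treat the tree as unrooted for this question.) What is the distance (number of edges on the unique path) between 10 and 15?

6

10 – 6 – 17 – 7 – 11 – 13 – 15: 6 edges.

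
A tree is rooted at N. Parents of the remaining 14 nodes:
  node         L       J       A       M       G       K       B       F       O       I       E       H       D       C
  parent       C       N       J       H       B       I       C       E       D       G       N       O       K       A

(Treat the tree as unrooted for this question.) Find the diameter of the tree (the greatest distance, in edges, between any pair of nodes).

13

A longest path is F–E–N–J–A–C–B–G–I–K–D–O–H–M, with 13 edges.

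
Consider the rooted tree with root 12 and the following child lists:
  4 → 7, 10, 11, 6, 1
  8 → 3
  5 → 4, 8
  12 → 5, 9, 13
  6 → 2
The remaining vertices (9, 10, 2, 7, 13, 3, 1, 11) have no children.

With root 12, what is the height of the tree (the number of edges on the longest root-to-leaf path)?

2 sits deepest: 12-5-4-6-2 — 4 edges from the root.

4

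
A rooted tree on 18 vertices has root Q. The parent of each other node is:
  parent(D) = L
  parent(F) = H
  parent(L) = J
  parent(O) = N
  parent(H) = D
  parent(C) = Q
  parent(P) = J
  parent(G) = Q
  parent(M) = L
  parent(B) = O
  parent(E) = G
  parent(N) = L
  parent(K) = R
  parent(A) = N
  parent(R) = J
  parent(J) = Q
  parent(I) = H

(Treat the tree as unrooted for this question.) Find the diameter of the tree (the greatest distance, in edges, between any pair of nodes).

7

Starting from E, a farthest node is B at distance 7.
One longest path: E–G–Q–J–L–N–O–B.
So the diameter is 7.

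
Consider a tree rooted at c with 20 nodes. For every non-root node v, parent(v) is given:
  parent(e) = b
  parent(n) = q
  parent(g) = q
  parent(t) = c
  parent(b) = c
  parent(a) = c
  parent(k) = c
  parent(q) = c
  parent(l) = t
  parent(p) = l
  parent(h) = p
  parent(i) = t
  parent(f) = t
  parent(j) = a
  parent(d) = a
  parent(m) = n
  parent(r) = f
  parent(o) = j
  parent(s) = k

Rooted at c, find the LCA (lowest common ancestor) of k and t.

c

k's ancestor chain is k, c and t's is t, c; they first meet at c.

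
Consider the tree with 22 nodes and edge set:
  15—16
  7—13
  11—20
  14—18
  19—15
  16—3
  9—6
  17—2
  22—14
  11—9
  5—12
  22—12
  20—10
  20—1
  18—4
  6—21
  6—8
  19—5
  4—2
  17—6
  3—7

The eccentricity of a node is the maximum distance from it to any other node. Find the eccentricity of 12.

11

The node farthest from 12 is 1 (10 also at distance 11), via 12 – 22 – 14 – 18 – 4 – 2 – 17 – 6 – 9 – 11 – 20 – 1 — 11 edges.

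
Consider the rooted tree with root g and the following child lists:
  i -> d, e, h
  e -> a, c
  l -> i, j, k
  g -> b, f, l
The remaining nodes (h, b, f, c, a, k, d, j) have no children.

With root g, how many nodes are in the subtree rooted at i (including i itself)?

6

i's subtree: {i, e, d, h, a, c}, size 6.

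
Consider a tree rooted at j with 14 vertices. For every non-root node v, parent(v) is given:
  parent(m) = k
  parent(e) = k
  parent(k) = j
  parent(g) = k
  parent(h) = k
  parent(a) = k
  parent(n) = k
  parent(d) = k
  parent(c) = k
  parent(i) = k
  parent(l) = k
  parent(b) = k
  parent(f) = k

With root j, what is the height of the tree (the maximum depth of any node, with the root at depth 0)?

2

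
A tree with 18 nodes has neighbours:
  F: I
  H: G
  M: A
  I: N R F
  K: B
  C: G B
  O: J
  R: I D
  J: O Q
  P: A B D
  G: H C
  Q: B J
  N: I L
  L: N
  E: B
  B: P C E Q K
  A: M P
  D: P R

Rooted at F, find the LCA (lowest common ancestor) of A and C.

Ancestors of A (toward the root): A, P, D, R, I, F.
Ancestors of C: C, B, P, D, R, I, F.
The deepest node appearing in both lists is P.

P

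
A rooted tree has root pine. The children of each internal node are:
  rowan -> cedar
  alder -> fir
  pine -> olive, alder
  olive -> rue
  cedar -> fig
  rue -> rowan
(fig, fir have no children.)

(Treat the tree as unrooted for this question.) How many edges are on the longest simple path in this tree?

7

BFS from fir reaches fig last, at distance 7; BFS from fig confirms no node is farther.
Path: fir - alder - pine - olive - rue - rowan - cedar - fig.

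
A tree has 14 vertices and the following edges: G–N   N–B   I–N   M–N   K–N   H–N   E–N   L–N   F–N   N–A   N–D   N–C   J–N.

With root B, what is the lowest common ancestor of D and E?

N

D's ancestor chain is D, N, B and E's is E, N, B; they first meet at N.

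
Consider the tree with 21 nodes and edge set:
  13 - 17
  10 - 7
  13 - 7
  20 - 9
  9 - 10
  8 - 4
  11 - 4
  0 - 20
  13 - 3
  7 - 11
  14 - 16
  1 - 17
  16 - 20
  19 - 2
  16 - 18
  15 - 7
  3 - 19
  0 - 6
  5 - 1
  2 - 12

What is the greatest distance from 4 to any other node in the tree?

The node farthest from 4 is 18 (14, 6, 12 also at distance 7), via 4–11–7–10–9–20–16–18 — 7 edges.

7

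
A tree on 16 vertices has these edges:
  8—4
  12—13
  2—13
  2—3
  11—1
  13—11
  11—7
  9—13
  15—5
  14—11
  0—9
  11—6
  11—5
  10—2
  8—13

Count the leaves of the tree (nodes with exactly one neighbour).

10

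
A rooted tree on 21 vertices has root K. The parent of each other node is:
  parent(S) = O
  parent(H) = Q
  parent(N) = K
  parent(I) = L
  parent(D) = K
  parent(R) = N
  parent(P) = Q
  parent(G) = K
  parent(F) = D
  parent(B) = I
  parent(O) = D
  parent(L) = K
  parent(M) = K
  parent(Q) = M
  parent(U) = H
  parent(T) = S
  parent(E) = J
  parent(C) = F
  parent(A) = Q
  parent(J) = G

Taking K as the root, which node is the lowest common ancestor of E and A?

E's ancestor chain is E, J, G, K and A's is A, Q, M, K; they first meet at K.

K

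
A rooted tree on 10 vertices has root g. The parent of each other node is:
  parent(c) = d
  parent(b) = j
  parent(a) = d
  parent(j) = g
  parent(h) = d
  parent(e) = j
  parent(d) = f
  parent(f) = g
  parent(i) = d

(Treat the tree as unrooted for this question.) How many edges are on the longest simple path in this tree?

5

BFS from i reaches e last, at distance 5; BFS from e confirms no node is farther.
Path: i–d–f–g–j–e.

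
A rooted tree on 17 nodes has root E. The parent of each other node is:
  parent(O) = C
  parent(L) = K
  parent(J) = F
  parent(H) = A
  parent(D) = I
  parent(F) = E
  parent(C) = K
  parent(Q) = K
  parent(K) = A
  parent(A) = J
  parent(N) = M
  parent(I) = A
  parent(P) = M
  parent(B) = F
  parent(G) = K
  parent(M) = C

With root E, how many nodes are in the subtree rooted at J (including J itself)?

J's subtree: {J, A, K, I, H, C, Q, L, G, D, M, O, N, P}, size 14.

14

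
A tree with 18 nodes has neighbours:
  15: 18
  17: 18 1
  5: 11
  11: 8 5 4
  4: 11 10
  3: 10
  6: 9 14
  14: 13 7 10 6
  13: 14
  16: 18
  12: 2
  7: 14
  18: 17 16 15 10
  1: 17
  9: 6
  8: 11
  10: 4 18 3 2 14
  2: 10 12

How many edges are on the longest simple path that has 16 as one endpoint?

5

Distances from 16 peak at 5, attained at 8 (9, 5 also at distance 5).
16–18–10–4–11–8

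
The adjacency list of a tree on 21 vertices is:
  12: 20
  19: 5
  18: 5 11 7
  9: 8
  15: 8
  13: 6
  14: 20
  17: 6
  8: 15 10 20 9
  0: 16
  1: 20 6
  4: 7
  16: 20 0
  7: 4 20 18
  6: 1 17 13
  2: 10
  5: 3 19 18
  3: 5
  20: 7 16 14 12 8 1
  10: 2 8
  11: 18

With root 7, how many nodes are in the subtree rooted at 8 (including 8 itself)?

5

Descendants of 8 (including itself): 8, 15, 9, 10, 2. That's 5.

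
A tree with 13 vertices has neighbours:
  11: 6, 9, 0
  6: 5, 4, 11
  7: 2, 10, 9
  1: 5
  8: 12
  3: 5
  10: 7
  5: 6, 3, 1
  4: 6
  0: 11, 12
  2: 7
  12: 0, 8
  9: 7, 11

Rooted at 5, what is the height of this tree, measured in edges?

5

A deepest node is 8, reached by 5 → 6 → 11 → 0 → 12 → 8.
That path has 5 edges, so the height is 5.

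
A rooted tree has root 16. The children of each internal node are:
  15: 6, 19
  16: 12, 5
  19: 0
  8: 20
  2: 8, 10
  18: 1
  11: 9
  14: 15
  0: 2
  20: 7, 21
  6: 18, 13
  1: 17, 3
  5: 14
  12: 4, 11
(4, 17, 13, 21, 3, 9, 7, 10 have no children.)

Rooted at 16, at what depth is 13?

Climbing from 13 to the root: 13 → 6 → 15 → 14 → 5 → 16. That's 5 steps.

5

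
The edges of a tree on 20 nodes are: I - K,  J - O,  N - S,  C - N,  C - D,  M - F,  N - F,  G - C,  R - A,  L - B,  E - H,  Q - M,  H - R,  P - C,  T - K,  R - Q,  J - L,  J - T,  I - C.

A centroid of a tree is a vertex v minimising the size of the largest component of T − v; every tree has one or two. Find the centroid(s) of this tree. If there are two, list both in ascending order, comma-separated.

C

If C is removed the pieces have sizes 9, 7, 1, 1, 1, all ≤ ⌊20/2⌋ = 10.
No neighbour of C does as well, so C is the unique centroid.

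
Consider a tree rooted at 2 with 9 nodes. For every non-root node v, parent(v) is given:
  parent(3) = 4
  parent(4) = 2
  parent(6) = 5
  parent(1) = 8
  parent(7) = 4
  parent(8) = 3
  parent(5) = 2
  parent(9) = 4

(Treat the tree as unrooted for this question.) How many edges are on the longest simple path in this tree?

Starting from 1, a farthest node is 6 at distance 6.
One longest path: 1–8–3–4–2–5–6.
So the diameter is 6.

6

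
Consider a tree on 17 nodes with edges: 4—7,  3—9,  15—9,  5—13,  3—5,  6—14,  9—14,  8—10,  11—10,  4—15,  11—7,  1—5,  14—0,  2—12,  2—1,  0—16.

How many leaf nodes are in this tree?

Degree-1 nodes: 6, 8, 12, 13, 16 — 5 of them.

5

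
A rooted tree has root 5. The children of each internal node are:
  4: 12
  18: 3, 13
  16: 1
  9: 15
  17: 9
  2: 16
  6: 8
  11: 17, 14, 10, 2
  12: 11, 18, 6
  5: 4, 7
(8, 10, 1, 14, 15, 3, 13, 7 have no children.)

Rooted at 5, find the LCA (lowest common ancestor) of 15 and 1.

11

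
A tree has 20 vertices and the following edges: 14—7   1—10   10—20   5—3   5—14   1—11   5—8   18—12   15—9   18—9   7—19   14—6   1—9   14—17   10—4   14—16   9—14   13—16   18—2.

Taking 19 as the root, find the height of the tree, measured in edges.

6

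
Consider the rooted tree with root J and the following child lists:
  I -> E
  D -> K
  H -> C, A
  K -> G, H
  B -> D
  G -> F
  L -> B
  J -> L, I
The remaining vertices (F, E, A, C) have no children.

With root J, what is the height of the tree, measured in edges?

6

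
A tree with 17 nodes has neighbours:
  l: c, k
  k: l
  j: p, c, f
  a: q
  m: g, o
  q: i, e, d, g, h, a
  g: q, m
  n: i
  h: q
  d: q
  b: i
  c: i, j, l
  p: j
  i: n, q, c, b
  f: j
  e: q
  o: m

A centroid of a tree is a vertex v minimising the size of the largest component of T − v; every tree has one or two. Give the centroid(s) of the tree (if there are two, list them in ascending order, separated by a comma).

Removing i splits the tree into components of sizes 8, 6, 1, 1; the largest is 8 ≤ ⌊17/2⌋ = 8.
No neighbour of i does as well, so i is the unique centroid.

i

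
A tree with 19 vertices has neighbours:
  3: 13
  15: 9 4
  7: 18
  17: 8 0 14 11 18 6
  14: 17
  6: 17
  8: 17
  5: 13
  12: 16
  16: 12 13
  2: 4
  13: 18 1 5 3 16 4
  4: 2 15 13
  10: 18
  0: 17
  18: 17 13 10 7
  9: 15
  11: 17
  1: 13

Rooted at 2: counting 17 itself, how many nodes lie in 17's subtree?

Descendants of 17 (including itself): 17, 0, 11, 8, 14, 6. That's 6.

6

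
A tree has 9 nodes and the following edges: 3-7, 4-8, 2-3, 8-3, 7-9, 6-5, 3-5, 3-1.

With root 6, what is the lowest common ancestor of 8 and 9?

8's ancestor chain is 8, 3, 5, 6 and 9's is 9, 7, 3, 5, 6; they first meet at 3.

3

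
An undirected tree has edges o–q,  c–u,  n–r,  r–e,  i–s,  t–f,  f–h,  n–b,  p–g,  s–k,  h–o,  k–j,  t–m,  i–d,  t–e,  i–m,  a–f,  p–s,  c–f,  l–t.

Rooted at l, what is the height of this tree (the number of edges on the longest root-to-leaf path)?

j sits deepest: l–t–m–i–s–k–j — 6 edges from the root.

6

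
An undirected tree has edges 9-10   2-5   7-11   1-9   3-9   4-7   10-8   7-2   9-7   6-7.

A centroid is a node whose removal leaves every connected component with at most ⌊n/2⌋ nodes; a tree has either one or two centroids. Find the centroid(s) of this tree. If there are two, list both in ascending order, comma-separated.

7

If 7 is removed the pieces have sizes 5, 2, 1, 1, 1, all ≤ ⌊11/2⌋ = 5.
No neighbour of 7 does as well, so 7 is the unique centroid.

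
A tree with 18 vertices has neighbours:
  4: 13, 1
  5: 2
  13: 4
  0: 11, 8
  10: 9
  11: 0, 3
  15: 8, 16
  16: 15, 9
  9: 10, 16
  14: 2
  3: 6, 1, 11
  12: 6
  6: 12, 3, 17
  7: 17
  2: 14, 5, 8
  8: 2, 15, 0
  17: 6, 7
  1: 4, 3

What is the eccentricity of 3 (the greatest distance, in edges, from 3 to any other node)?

7

The node farthest from 3 is 10, via 3-11-0-8-15-16-9-10 — 7 edges.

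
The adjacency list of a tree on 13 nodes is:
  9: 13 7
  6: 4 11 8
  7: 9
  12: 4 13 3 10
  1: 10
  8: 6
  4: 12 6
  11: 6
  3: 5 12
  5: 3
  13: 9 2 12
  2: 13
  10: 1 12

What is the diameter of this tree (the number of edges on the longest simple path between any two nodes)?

6

Starting from 11, a farthest node is 7 at distance 6.
One longest path: 11–6–4–12–13–9–7.
So the diameter is 6.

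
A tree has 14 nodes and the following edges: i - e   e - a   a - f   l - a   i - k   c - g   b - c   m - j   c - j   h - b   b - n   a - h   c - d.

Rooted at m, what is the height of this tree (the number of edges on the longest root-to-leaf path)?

8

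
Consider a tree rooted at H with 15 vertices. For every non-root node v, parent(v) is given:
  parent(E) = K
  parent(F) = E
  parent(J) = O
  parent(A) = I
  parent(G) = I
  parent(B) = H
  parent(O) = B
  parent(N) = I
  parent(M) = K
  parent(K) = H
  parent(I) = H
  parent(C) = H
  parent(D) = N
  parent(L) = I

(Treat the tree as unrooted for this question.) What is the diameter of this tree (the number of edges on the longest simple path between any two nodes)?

A longest path is F-E-K-H-I-N-D, with 6 edges.

6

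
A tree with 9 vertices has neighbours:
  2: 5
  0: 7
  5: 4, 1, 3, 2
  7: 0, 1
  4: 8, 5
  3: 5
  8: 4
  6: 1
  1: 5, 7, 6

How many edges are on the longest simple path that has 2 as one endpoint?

4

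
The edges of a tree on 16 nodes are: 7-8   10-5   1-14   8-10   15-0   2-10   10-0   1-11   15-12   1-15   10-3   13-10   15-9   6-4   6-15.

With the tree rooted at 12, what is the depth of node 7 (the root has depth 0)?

5

12–15–0–10–8–7 — 5 edges.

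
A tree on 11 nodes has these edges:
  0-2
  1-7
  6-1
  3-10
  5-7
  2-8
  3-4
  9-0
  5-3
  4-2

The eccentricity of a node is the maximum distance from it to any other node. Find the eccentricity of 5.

A farthest node from 5 is 9.
The path 5–3–4–2–0–9 has 5 edges.

5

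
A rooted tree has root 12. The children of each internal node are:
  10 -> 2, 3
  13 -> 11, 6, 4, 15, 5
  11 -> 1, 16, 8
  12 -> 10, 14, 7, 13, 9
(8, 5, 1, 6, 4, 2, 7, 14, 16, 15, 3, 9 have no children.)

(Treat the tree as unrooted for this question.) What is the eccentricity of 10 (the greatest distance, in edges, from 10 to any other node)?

4

A farthest node from 10 is 1 (8, 16 also at distance 4).
The path 10 – 12 – 13 – 11 – 1 has 4 edges.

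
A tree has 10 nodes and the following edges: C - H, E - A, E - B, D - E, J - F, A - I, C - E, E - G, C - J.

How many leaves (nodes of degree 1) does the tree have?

6

Exactly 6 nodes have a single neighbour: B, D, F, G, H, I.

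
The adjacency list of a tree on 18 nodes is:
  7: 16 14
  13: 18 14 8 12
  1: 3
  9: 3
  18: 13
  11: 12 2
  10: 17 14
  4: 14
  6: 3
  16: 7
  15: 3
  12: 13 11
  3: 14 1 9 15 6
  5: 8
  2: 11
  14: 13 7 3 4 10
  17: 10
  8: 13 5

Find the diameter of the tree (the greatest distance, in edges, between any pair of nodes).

6

BFS from 2 reaches 9 last, at distance 6; BFS from 9 confirms no node is farther.
Path: 2-11-12-13-14-3-9.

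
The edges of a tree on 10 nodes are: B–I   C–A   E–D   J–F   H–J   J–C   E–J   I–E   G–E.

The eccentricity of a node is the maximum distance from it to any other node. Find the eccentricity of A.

5

A farthest node from A is B.
The path A-C-J-E-I-B has 5 edges.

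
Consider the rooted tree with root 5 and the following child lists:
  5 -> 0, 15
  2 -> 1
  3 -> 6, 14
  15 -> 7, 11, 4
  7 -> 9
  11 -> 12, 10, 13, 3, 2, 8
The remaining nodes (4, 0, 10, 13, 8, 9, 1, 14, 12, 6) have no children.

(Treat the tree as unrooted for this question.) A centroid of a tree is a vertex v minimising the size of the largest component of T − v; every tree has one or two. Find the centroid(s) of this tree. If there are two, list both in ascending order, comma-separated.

If 11 is removed the pieces have sizes 6, 3, 2, 1, 1, 1, 1, all ≤ ⌊16/2⌋ = 8.
Every other node leaves some component of size > 8, so the centroid is unique.

11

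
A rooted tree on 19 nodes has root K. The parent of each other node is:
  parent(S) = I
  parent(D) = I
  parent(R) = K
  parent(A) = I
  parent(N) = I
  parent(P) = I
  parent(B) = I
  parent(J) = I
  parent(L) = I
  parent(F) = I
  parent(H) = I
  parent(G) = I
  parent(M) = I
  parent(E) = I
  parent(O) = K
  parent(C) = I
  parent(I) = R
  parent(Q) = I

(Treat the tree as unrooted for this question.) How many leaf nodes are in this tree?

16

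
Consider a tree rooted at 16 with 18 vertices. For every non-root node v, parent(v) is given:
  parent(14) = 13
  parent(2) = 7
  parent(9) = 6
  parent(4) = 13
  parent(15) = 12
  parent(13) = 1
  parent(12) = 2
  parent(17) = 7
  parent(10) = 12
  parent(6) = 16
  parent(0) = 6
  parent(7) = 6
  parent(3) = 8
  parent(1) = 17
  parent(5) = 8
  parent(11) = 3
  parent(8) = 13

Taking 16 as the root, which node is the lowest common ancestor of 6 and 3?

6's ancestor chain is 6, 16 and 3's is 3, 8, 13, 1, 17, 7, 6, 16; they first meet at 6.

6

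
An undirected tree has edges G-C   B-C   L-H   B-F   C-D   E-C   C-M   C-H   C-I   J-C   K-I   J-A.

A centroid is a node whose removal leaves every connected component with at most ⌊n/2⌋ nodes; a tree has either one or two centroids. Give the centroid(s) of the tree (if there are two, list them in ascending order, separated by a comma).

Delete C: the remaining components have sizes 2, 2, 2, 2, 1, 1, 1, 1. Max 2 ≤ 6, so C is a centroid.
No neighbour of C does as well, so C is the unique centroid.

C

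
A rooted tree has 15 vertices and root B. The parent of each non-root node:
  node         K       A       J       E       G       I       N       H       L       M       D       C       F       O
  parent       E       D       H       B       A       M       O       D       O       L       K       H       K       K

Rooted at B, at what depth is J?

5

B–E–K–D–H–J — 5 edges.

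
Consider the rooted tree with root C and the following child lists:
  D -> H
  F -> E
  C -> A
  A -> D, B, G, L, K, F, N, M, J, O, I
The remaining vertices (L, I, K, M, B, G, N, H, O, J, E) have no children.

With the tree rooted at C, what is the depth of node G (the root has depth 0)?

2

C–A–G — 2 edges.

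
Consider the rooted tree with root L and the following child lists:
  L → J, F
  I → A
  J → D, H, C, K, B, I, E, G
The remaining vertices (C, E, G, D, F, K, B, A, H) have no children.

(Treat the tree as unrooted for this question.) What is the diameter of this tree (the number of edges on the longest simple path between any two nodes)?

4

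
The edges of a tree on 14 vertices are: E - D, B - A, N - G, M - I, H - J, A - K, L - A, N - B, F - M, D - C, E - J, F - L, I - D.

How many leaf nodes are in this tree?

Exactly 4 nodes have a single neighbour: C, G, H, K.

4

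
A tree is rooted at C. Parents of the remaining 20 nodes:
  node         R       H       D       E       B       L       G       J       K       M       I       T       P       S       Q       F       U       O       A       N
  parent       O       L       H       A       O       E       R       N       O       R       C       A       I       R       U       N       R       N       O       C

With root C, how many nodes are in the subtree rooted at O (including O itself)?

O's subtree: {O, R, A, B, K, S, U, G, M, T, E, Q, L, H, D}, size 15.

15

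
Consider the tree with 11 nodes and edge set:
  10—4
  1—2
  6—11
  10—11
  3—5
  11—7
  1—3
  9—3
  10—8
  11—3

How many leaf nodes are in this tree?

7

Degree-1 nodes: 2, 4, 5, 6, 7, 8, 9 — 7 of them.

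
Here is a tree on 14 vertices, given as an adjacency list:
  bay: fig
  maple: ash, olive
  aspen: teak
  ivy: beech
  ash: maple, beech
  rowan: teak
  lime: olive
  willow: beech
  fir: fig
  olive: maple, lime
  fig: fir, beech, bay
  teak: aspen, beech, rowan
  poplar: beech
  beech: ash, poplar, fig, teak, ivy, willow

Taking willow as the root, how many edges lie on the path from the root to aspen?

3

willow – beech – teak – aspen — 3 edges.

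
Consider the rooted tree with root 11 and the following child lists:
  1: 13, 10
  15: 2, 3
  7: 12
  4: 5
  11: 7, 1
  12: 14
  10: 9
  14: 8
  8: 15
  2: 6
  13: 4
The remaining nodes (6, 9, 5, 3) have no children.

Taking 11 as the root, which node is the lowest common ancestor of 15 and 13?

11

15's ancestor chain is 15, 8, 14, 12, 7, 11 and 13's is 13, 1, 11; they first meet at 11.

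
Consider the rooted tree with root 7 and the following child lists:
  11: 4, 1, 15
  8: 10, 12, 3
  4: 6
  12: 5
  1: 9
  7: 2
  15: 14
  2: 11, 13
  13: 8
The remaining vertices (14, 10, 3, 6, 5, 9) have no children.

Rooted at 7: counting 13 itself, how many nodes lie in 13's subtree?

6

Descendants of 13 (including itself): 13, 8, 12, 3, 10, 5. That's 6.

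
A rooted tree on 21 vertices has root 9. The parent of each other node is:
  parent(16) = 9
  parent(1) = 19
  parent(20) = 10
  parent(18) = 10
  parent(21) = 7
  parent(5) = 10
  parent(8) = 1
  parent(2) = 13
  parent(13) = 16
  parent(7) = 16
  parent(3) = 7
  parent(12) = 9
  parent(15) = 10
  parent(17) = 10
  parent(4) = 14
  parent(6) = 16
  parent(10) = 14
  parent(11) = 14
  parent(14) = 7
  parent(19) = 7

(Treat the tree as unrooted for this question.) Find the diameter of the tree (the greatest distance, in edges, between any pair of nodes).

A longest path is 12–9–16–7–14–10–15, with 6 edges.

6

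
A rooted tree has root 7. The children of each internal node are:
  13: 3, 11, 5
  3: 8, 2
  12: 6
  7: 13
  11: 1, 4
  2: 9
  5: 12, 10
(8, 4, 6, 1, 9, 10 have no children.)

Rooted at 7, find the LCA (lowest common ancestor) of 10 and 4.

Path 10→root: 10 5 13 7; path 4→root: 4 11 13 7.
First common node: 13.

13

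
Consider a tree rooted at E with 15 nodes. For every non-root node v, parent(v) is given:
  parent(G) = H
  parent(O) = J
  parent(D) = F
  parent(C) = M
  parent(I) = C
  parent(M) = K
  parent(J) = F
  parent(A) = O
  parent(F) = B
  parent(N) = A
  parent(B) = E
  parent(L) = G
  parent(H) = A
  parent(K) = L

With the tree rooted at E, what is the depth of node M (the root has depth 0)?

10

Path from E to M: E → B → F → J → O → A → H → G → L → K → M, which has 10 edges.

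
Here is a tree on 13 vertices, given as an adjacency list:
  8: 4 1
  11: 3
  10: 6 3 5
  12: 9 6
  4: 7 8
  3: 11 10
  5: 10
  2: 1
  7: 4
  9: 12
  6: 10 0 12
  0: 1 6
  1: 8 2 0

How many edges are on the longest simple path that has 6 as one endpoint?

Distances from 6 peak at 5, attained at 7.
6 – 0 – 1 – 8 – 4 – 7

5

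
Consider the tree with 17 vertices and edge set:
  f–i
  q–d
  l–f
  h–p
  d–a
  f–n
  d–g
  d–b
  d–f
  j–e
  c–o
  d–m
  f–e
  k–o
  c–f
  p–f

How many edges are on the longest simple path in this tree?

5

BFS from k reaches q last, at distance 5; BFS from q confirms no node is farther.
Path: k - o - c - f - d - q.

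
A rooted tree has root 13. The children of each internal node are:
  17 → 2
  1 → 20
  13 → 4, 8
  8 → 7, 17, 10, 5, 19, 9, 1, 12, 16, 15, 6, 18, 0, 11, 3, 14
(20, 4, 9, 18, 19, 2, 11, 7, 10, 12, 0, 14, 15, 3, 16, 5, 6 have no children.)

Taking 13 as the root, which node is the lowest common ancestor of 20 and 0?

Ancestors of 20 (toward the root): 20, 1, 8, 13.
Ancestors of 0: 0, 8, 13.
The deepest node appearing in both lists is 8.

8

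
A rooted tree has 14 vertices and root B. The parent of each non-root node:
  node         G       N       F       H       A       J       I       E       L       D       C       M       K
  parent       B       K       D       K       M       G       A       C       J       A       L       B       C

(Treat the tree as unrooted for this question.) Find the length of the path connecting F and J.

Walking from F: F–D–A–M–B–G–J. Length 6.

6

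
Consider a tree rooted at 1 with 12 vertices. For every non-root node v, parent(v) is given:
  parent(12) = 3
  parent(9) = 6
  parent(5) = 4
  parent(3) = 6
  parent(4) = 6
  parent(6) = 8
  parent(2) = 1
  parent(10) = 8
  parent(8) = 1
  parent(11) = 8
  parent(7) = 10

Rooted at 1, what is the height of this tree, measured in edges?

5 sits deepest: 1 – 8 – 6 – 4 – 5 — 4 edges from the root.

4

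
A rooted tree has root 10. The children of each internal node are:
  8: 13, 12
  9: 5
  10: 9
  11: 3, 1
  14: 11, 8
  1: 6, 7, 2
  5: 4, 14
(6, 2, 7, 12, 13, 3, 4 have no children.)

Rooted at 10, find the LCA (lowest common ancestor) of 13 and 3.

14

Path 13→root: 13 8 14 5 9 10; path 3→root: 3 11 14 5 9 10.
First common node: 14.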